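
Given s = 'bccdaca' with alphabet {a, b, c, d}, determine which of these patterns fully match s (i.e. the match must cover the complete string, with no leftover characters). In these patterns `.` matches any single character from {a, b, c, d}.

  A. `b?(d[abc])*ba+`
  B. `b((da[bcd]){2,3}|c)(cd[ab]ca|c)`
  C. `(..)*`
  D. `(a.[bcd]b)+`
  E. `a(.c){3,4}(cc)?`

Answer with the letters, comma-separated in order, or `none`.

B

A → no match
B → match
C → no match
D → no match — must start with 'a'
E → no match — must start with 'a'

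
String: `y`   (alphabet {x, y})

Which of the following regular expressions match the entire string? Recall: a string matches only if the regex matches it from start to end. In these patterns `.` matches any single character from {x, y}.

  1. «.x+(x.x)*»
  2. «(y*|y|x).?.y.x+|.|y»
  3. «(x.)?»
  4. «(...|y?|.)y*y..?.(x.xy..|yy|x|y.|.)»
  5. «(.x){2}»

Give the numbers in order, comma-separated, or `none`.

2

1 → no match
2 → match
3 → no match
4 → no match
5 → no match — must end with `x`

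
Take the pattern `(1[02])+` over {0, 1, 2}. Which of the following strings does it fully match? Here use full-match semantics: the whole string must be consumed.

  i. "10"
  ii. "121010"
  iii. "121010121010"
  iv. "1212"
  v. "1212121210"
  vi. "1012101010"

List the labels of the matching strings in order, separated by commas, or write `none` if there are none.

i, ii, iii, iv, v, vi

i → match
ii → match
iii → match
iv → match
v → match
vi → match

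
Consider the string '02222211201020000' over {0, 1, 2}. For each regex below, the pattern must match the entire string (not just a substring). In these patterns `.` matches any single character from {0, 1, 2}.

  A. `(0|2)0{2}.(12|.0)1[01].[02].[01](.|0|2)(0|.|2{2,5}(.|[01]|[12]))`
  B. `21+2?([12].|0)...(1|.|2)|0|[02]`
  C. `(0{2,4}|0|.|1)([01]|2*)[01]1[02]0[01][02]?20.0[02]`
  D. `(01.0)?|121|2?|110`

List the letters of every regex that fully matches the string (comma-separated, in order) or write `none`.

A → no match
B → no match
C → match
D → no match

C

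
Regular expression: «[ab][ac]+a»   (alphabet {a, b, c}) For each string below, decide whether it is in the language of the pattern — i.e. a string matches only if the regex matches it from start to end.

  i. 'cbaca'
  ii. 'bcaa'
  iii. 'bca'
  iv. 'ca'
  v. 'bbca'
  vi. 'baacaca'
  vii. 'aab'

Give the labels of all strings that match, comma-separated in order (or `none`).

ii, iii, vi

i → no match
ii → match
iii → match
iv → no match
v → no match
vi → match
vii → no match — must end with 'a'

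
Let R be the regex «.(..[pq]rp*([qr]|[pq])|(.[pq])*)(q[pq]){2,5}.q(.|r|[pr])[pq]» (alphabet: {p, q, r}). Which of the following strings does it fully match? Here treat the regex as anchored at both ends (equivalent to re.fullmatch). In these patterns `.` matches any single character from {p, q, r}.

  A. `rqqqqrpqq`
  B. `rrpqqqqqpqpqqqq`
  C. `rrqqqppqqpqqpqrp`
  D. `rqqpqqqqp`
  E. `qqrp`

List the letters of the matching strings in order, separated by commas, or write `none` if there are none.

A → no match
B → match
C → no match
D → no match
E → no match

B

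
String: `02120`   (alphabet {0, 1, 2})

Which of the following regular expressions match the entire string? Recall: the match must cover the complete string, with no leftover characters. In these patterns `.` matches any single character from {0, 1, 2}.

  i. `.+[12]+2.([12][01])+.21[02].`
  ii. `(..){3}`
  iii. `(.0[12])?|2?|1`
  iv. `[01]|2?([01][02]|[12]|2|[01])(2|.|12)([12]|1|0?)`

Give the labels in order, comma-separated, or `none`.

iv

i → no match
ii → no match
iii → no match
iv → match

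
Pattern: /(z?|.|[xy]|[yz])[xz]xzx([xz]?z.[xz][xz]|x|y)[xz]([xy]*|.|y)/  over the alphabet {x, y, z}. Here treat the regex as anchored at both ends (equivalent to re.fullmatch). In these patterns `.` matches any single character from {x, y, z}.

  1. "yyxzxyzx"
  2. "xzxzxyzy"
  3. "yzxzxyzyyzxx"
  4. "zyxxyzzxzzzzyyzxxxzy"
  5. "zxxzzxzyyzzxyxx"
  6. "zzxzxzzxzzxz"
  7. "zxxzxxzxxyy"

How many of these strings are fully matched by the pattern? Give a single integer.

1 → no match
2 → match
3 → no match
4 → no match
5 → no match
6 → match
7 → match
Total matched: 3

3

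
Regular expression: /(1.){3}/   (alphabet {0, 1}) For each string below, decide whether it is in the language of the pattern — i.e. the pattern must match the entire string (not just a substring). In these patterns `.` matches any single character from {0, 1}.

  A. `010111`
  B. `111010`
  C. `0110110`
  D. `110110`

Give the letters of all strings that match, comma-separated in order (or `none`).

B

A → no match — must start with `1`
B → match
C → no match — must start with `1`
D → no match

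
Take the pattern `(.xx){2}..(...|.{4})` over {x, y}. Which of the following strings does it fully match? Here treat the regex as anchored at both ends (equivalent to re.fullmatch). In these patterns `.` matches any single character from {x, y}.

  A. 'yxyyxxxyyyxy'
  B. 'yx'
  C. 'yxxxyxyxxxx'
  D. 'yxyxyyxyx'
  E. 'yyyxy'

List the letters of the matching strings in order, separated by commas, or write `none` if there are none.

none

A → no match
B → no match
C → no match
D → no match
E → no match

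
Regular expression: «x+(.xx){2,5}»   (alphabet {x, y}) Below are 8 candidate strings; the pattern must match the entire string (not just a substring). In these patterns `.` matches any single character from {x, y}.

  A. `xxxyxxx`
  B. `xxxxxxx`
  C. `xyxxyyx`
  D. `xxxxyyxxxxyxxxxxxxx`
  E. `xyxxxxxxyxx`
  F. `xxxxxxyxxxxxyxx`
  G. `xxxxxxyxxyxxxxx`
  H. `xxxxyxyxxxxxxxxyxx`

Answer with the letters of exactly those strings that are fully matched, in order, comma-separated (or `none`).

A → no match
B → match
C → no match — must end with `xx`
D → no match
E → no match
F → match
G → match
H → no match

B, F, G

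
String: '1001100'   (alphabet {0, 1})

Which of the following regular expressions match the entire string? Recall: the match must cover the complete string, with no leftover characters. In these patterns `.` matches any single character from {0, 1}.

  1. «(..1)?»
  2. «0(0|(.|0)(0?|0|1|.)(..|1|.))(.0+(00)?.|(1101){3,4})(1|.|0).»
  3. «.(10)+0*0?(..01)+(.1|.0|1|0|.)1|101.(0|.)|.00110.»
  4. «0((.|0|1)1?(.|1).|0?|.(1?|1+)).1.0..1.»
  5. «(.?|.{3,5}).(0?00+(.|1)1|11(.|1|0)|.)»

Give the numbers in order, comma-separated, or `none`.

3, 5

1 → no match
2 → no match — must start with '0'
3 → match
4 → no match — must start with '0'
5 → match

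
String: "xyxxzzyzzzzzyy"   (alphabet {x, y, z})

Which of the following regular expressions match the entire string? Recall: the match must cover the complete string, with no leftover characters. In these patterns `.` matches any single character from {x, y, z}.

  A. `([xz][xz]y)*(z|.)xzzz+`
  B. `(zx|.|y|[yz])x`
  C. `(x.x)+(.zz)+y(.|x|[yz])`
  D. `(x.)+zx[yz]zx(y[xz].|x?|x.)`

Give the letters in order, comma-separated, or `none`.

A → no match — must end with "z"
B → no match — must end with "x"
C → match
D → no match

C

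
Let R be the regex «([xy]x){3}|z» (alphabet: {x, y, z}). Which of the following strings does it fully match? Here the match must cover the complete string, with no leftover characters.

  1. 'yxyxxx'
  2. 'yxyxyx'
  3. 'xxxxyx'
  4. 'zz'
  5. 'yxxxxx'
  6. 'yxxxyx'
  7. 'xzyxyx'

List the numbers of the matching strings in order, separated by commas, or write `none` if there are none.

1, 2, 3, 5, 6

1 → match
2 → match
3 → match
4 → no match
5 → match
6 → match
7 → no match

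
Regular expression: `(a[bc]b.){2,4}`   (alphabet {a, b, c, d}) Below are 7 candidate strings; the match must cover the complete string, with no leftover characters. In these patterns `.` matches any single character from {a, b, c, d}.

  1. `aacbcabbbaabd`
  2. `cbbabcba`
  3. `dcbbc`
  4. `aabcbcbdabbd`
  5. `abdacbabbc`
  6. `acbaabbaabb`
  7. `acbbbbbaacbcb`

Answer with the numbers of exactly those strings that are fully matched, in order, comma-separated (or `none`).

none

1 → no match
2 → no match — must start with `a`
3 → no match — must start with `a`
4 → no match
5 → no match
6 → no match
7 → no match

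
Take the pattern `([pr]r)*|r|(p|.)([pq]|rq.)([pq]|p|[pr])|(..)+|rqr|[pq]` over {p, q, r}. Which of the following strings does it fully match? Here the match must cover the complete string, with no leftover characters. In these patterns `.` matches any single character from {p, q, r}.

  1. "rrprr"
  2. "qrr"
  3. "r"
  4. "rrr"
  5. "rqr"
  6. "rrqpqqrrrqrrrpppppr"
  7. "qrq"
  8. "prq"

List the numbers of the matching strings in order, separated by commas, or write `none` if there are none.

3, 5

1 → no match
2 → no match
3 → match
4 → no match
5 → match
6 → no match
7 → no match
8 → no match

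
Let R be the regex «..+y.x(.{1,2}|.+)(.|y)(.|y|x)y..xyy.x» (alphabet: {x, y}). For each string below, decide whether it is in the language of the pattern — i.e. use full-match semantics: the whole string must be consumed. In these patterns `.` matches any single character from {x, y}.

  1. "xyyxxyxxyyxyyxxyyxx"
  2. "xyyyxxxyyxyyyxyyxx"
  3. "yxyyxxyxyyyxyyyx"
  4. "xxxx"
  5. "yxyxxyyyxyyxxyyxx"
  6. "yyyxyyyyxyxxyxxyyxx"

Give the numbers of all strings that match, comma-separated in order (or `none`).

1 → match
2 → match
3 → match
4 → no match
5 → match
6 → no match

1, 2, 3, 5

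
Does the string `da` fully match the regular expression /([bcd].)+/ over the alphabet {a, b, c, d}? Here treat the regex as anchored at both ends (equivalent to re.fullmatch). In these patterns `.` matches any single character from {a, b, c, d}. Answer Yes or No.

Yes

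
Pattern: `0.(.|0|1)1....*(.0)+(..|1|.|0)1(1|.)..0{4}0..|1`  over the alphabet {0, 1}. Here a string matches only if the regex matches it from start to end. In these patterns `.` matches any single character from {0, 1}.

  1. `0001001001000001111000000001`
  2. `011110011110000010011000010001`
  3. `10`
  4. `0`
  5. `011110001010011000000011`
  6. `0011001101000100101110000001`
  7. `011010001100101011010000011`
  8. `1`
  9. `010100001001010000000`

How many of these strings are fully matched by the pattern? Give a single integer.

1 → match
2 → no match
3. `10` → no match
4. `0` → no match
5 → match
6 → no match
7 → no match
8. `1` → match
9 → no match
Total matched: 3

3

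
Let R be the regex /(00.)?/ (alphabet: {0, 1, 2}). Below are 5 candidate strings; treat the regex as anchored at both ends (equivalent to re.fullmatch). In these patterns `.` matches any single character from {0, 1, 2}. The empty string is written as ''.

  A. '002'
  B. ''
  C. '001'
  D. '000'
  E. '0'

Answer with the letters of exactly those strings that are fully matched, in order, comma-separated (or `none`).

A, B, C, D

A → match
B → match
C → match
D → match
E → no match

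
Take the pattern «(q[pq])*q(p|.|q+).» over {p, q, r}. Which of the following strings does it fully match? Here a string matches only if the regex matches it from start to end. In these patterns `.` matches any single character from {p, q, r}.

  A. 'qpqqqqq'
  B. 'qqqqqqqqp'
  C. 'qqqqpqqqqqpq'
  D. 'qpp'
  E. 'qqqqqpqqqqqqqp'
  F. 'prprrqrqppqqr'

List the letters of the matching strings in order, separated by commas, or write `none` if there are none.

A, B, D, E

A → match
B → match
C → no match
D → match
E → match
F → no match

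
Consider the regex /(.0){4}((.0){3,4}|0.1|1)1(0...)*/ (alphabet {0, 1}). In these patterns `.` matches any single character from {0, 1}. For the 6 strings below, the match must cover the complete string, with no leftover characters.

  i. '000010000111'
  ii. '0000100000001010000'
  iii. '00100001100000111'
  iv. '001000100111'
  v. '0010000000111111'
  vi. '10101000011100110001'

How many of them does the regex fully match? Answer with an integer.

i. '000010000111' → match
ii → match
iii → no match
iv. '001000100111' → match
v → no match
vi → match
Total matched: 4

4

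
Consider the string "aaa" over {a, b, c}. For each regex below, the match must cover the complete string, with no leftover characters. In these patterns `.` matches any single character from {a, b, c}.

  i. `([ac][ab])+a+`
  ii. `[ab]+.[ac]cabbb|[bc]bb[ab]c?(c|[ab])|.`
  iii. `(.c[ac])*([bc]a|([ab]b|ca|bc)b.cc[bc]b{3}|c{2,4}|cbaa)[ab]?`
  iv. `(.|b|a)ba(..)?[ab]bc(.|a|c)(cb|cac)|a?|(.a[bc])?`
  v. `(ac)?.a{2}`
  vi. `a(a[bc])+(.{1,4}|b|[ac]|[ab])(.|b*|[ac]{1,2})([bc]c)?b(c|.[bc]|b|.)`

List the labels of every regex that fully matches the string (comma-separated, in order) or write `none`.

i → match
ii → no match
iii → no match
iv → no match
v → match
vi → no match

i, v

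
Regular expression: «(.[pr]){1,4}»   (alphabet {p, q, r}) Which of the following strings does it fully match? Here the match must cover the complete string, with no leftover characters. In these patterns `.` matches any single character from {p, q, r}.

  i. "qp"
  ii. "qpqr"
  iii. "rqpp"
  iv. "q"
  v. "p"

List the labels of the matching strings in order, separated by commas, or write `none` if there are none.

i → match
ii → match
iii → no match
iv → no match
v → no match

i, ii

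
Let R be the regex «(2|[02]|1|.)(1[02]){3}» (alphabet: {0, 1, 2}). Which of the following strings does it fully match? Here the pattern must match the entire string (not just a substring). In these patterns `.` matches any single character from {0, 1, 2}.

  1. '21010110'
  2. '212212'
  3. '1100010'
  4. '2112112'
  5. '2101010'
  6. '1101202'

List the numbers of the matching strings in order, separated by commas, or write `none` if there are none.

5

1 → no match
2 → no match
3 → no match
4 → no match
5 → match
6 → no match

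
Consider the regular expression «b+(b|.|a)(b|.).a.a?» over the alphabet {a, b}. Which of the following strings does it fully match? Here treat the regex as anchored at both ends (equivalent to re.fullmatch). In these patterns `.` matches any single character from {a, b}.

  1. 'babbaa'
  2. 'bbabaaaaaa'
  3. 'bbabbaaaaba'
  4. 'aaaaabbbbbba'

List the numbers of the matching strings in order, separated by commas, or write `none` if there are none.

1 → match
2 → no match
3 → no match
4 → no match — must start with 'b'

1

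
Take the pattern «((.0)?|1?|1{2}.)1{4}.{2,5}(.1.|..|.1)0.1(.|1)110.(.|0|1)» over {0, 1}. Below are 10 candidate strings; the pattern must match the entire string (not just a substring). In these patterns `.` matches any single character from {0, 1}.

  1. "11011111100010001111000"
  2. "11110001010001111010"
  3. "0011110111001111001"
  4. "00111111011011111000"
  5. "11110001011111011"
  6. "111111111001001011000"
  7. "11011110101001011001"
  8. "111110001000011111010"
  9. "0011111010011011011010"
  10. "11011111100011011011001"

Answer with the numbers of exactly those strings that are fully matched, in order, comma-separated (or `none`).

1 → match
2 → match
3 → match
4 → match
5 → match
6 → match
7 → match
8 → match
9 → match
10 → match

1, 2, 3, 4, 5, 6, 7, 8, 9, 10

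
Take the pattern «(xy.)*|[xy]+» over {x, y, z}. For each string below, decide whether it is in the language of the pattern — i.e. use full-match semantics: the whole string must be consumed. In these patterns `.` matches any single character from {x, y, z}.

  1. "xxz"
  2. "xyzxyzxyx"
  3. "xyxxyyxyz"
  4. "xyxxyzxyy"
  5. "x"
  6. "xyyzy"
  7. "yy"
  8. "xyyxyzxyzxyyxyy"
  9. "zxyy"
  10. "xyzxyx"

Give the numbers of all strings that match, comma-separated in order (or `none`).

2, 3, 4, 5, 7, 8, 10

1. "xxz" → no match
2. "xyzxyzxyx" → match
3. "xyxxyyxyz" → match
4. "xyxxyzxyy" → match
5. "x" → match
6. "xyyzy" → no match
7. "yy" → match
8 → match
9. "zxyy" → no match
10. "xyzxyx" → match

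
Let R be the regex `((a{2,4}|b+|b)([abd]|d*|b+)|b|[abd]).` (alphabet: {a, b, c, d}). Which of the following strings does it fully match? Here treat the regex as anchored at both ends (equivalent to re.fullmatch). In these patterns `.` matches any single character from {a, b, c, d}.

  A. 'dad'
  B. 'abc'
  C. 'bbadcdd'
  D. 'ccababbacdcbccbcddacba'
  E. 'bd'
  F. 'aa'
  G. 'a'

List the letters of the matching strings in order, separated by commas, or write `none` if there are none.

A → no match
B → no match
C → no match
D → no match
E → match
F → match
G → no match

E, F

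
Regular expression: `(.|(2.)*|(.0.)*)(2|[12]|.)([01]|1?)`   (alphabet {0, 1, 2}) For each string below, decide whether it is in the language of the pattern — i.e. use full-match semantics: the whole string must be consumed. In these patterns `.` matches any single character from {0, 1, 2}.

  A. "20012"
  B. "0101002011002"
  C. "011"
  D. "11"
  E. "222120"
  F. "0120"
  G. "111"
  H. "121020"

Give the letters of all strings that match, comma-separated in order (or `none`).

A → no match
B → no match
C → match
D → match
E → match
F → no match
G → match
H → no match

C, D, E, G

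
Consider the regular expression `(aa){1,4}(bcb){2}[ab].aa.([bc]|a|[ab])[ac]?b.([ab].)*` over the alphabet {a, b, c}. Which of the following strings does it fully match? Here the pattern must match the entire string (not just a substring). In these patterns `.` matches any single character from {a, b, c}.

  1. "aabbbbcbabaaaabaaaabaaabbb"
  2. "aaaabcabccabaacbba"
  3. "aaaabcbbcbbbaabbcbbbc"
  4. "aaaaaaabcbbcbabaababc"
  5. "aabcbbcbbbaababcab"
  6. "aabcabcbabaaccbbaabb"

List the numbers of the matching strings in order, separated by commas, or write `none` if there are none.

3, 5

1 → no match
2 → no match
3 → match
4 → no match
5 → match
6 → no match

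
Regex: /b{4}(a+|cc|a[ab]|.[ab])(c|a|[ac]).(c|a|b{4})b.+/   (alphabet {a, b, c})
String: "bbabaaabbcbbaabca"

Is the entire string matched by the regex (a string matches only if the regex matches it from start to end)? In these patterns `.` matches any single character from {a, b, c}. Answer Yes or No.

No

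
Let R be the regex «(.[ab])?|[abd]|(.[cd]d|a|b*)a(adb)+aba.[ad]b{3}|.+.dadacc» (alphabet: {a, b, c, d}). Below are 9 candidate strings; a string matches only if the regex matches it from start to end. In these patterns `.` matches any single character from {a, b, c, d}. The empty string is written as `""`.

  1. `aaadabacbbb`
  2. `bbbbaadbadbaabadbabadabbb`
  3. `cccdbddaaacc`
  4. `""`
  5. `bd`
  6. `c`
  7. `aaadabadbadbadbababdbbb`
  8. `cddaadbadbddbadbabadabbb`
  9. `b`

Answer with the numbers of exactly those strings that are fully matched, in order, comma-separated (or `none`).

4, 9

1. `aaadabacbbb` → no match
2 → no match
3. `cccdbddaaacc` → no match
4. `""` → match
5. `bd` → no match
6. `c` → no match
7 → no match
8 → no match
9. `b` → match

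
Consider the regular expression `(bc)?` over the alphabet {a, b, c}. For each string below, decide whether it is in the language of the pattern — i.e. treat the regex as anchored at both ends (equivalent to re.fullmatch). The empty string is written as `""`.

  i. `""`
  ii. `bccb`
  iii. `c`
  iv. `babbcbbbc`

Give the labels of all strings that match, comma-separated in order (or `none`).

i → match
ii → no match
iii → no match
iv → no match

i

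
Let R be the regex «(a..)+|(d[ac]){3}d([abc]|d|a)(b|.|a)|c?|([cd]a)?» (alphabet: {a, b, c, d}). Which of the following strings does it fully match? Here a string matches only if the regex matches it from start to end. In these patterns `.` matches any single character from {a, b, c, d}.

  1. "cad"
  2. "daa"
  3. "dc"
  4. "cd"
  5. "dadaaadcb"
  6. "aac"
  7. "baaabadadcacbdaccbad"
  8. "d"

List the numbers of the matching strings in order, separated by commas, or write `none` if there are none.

1 → no match
2 → no match
3 → no match
4 → no match
5 → no match
6 → match
7 → no match
8 → no match

6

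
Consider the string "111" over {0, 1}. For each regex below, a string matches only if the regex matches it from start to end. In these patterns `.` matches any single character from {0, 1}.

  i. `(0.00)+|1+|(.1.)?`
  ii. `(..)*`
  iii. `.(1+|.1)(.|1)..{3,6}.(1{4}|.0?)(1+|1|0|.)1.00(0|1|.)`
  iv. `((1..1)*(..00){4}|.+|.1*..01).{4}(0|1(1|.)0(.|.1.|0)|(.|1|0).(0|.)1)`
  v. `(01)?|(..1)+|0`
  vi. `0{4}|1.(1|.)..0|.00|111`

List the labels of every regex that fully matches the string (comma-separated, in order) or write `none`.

i → match
ii → no match
iii → no match
iv → no match
v → match
vi → match

i, v, vi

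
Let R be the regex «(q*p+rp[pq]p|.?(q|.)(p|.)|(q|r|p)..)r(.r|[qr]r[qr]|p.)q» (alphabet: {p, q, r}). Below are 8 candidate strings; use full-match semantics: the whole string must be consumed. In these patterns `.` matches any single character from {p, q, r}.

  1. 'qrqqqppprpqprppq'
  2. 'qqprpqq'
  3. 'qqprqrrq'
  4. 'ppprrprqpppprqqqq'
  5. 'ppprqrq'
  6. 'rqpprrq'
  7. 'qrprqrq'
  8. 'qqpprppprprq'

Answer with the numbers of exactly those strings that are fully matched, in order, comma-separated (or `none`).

2, 3, 5, 7, 8

1 → no match
2. 'qqprpqq' → match
3. 'qqprqrrq' → match
4 → no match
5. 'ppprqrq' → match
6. 'rqpprrq' → no match
7. 'qrprqrq' → match
8. 'qqpprppprprq' → match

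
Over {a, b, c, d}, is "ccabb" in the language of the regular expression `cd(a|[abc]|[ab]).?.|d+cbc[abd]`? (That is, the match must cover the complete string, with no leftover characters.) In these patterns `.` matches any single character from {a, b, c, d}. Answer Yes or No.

No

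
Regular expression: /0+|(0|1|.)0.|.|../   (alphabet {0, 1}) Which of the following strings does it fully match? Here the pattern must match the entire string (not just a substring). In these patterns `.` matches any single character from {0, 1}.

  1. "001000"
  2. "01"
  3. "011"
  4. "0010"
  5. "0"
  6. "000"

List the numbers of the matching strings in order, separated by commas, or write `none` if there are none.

2, 5, 6

1 → no match
2 → match
3 → no match
4 → no match
5 → match
6 → match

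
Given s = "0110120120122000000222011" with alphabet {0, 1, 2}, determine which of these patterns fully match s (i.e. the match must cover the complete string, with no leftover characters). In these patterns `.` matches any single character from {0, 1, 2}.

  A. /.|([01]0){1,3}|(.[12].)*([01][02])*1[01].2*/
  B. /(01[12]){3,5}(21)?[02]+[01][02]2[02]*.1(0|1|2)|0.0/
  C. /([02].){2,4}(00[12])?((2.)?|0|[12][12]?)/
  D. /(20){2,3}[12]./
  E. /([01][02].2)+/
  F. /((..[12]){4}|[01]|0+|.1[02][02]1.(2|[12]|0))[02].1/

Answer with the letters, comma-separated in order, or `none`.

B

A → no match
B → match
C → no match
D → no match — must start with "20"
E → no match — must end with "2"
F → no match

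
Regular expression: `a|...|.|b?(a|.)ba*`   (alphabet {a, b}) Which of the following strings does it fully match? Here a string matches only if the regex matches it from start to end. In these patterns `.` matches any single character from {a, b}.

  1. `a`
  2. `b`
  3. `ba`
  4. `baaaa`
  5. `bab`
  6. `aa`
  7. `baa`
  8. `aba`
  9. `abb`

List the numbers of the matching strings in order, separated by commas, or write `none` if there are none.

1, 2, 5, 7, 8, 9

1 → match
2 → match
3 → no match
4 → no match
5 → match
6 → no match
7 → match
8 → match
9 → match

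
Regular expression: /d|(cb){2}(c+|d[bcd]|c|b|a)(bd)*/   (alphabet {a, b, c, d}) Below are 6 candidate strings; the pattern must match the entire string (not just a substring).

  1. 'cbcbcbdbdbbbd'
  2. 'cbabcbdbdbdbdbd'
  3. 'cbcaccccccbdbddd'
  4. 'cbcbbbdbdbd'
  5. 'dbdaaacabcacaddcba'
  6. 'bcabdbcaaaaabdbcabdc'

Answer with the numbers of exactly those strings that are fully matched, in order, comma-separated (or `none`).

4

1 → no match
2 → no match
3 → no match
4 → match
5 → no match
6 → no match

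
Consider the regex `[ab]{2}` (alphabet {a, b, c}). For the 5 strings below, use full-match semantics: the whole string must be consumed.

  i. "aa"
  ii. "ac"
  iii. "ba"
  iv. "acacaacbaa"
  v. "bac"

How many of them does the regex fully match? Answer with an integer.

i. "aa" → match
ii. "ac" → no match
iii. "ba" → match
iv. "acacaacbaa" → no match
v. "bac" → no match
Total matched: 2

2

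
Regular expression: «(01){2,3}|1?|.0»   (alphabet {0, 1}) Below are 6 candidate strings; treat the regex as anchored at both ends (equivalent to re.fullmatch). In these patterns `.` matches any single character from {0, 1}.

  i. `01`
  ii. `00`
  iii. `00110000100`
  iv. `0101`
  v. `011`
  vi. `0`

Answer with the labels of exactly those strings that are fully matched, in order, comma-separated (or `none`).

i → no match
ii → match
iii → no match
iv → match
v → no match
vi → no match

ii, iv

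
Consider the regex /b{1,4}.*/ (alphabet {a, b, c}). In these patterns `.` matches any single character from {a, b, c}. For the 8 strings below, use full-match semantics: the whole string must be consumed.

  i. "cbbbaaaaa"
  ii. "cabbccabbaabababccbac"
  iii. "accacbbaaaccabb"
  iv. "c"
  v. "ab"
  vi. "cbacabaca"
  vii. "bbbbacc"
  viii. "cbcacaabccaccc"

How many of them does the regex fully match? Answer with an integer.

i. "cbbbaaaaa" → no match — must start with "b"
ii → no match — must start with "b"
iii → no match — must start with "b"
iv. "c" → no match — must start with "b"
v. "ab" → no match — must start with "b"
vi. "cbacabaca" → no match — must start with "b"
vii. "bbbbacc" → match
viii → no match — must start with "b"
Total matched: 1

1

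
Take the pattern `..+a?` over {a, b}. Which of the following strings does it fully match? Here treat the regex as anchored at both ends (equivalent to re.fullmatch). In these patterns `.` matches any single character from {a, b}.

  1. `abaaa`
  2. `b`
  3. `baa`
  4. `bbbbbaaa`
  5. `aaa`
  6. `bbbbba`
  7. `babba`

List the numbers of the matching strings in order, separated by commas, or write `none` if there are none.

1 → match
2 → no match
3 → match
4 → match
5 → match
6 → match
7 → match

1, 3, 4, 5, 6, 7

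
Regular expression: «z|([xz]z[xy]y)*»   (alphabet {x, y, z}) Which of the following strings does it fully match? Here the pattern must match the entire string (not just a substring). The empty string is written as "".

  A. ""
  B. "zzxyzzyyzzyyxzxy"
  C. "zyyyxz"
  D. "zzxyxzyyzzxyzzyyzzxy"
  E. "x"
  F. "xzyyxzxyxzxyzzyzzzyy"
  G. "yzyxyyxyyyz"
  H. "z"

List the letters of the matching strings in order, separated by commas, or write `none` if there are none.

A, B, D, H

A → match
B → match
C → no match
D → match
E → no match
F → no match
G → no match
H → match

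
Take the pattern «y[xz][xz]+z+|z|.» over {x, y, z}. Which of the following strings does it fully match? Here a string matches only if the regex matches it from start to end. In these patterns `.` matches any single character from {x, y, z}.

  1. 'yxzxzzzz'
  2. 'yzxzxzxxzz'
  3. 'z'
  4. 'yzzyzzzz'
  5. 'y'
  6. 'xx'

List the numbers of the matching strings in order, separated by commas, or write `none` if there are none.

1, 2, 3, 5

1. 'yxzxzzzz' → match
2. 'yzxzxzxxzz' → match
3. 'z' → match
4. 'yzzyzzzz' → no match
5. 'y' → match
6. 'xx' → no match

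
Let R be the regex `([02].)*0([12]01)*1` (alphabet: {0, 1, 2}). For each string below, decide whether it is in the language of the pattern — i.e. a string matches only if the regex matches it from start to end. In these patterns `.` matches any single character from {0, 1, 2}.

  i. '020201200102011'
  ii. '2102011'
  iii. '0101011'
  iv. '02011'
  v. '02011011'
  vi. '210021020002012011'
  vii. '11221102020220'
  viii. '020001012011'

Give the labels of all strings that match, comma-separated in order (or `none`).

i, ii, iii, iv, v, vi, viii

i → match
ii → match
iii → match
iv → match
v → match
vi → match
vii → no match — must end with '1'
viii → match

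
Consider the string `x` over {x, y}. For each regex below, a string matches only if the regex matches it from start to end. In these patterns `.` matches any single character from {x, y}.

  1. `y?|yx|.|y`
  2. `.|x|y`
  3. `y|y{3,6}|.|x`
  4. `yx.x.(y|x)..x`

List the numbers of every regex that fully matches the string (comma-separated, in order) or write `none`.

1 → match
2 → match
3 → match
4 → no match — must start with `yx`

1, 2, 3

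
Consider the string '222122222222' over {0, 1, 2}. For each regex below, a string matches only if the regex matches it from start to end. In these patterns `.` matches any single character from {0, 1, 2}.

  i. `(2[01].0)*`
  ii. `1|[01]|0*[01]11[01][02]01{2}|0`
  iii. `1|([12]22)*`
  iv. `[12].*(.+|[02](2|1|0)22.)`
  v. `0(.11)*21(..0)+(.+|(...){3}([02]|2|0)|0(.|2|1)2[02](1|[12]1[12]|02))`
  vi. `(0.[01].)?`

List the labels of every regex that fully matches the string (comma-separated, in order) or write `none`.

i → no match
ii → no match
iii → match
iv → match
v → no match — must start with '0'
vi → no match

iii, iv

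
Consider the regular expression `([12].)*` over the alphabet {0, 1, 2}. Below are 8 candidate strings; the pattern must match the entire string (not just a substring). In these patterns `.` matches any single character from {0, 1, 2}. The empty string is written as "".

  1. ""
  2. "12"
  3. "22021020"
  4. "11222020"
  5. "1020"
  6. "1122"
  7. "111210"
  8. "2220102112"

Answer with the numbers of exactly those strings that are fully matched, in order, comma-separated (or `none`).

1. "" → match
2. "12" → match
3. "22021020" → no match
4. "11222020" → match
5. "1020" → match
6. "1122" → match
7. "111210" → match
8. "2220102112" → match

1, 2, 4, 5, 6, 7, 8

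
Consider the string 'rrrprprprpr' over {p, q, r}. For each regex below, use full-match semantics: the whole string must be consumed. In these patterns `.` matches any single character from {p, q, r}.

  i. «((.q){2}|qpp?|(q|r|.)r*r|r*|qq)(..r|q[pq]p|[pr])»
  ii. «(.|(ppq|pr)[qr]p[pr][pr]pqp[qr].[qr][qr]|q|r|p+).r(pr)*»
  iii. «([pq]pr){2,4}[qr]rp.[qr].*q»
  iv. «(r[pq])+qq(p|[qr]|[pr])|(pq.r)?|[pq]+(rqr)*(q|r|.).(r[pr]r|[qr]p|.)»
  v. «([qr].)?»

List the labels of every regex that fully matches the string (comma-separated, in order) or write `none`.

i → no match
ii → match
iii → no match — must end with 'q'
iv → no match
v → no match

ii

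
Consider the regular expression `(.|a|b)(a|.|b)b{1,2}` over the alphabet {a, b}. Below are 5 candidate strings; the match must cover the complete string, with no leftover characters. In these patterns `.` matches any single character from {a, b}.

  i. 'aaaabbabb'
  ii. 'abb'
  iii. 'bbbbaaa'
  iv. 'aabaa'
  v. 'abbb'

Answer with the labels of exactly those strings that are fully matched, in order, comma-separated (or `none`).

i → no match
ii → match
iii → no match — must end with 'b'
iv → no match — must end with 'b'
v → match

ii, v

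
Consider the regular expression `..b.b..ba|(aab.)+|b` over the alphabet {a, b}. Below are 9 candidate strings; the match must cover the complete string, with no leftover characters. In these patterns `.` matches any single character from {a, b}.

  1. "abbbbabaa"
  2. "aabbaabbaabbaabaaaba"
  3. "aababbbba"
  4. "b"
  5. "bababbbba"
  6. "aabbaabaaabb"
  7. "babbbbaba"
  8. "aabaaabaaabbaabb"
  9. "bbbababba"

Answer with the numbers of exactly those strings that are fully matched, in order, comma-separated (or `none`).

1 → no match
2 → match
3 → match
4 → match
5 → match
6 → match
7 → match
8 → match
9 → match

2, 3, 4, 5, 6, 7, 8, 9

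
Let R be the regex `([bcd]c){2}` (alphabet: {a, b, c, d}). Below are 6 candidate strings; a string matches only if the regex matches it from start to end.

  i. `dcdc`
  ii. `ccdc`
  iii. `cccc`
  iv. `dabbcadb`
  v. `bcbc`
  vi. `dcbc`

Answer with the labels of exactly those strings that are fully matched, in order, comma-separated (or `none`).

i, ii, iii, v, vi

i → match
ii → match
iii → match
iv → no match — must end with `c`
v → match
vi → match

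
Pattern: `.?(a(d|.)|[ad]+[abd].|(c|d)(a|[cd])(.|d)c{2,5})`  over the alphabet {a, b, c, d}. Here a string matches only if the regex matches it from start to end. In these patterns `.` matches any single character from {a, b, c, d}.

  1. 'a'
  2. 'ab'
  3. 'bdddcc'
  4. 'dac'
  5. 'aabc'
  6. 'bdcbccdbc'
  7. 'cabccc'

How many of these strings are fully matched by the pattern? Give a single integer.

5

1 → no match
2 → match
3 → match
4 → match
5 → match
6 → no match
7 → match
Total matched: 5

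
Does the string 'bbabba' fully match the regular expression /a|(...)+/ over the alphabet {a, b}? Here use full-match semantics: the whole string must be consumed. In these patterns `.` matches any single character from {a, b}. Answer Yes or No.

Yes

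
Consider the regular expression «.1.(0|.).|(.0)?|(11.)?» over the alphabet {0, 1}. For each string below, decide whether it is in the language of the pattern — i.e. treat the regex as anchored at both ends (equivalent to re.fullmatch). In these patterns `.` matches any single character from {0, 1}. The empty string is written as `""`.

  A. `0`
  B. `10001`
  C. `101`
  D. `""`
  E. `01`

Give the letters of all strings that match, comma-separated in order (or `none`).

D

A → no match
B → no match
C → no match
D → match
E → no match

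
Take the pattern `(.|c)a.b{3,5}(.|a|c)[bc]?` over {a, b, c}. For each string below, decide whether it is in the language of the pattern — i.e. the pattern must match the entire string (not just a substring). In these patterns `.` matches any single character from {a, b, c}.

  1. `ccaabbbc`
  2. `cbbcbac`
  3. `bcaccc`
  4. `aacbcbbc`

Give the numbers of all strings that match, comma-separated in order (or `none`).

1 → no match
2 → no match
3 → no match
4 → no match

none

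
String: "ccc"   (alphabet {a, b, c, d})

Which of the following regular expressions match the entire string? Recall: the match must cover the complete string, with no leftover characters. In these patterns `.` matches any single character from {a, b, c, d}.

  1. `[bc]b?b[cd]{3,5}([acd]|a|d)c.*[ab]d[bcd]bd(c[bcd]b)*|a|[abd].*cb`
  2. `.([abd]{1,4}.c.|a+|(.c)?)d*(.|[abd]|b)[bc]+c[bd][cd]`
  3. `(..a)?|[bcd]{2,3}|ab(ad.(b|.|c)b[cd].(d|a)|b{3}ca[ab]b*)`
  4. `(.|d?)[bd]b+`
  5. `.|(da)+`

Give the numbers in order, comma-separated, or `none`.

3

1 → no match
2 → no match
3 → match
4 → no match — must end with "b"
5 → no match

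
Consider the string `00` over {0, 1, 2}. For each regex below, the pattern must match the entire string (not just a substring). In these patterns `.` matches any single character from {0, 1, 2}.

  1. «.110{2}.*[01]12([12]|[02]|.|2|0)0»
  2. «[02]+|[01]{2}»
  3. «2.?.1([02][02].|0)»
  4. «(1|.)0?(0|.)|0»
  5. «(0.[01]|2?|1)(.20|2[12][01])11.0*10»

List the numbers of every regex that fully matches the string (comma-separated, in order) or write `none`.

1 → no match
2 → match
3 → no match — must start with `2`
4 → match
5 → no match — must end with `10`

2, 4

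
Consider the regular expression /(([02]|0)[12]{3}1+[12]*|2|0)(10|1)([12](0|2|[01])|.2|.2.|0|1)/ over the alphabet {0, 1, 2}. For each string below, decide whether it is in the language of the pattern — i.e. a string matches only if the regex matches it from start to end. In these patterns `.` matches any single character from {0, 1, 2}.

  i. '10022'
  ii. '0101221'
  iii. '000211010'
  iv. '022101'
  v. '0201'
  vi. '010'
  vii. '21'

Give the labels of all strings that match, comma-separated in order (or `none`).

vi

i → no match
ii → no match
iii → no match
iv → no match
v → no match
vi → match
vii → no match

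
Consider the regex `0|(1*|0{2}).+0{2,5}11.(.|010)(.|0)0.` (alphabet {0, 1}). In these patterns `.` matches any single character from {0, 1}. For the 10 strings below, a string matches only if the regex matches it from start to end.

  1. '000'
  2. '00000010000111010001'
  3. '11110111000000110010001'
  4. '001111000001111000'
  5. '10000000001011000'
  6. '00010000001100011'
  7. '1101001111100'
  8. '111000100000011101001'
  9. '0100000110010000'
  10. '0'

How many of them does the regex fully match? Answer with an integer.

1 → no match
2 → match
3 → match
4 → match
5 → no match
6 → no match
7 → match
8 → no match
9 → match
10 → match
Total matched: 6

6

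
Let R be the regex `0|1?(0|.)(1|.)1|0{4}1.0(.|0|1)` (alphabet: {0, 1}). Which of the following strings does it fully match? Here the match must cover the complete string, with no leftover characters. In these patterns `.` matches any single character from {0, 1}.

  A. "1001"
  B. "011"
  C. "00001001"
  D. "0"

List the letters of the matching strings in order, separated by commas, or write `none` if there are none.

A → match
B → match
C → match
D → match

A, B, C, D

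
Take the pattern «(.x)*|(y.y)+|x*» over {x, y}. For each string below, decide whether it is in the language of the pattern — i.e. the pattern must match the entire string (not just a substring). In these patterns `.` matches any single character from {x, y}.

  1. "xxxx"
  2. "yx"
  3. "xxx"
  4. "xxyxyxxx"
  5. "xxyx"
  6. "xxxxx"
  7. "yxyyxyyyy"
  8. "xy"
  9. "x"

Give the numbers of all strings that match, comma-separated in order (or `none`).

1 → match
2 → match
3 → match
4 → match
5 → match
6 → match
7 → match
8 → no match
9 → match

1, 2, 3, 4, 5, 6, 7, 9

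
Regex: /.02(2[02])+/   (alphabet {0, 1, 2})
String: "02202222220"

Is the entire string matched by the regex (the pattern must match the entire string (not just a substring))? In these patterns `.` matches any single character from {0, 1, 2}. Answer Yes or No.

No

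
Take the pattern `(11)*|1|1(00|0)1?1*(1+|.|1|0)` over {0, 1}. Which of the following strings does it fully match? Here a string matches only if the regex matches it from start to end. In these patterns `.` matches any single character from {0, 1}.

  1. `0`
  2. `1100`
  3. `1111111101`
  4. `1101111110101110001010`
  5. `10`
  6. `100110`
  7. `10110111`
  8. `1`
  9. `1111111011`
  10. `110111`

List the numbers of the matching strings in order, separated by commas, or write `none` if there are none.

1 → no match
2 → no match
3 → no match
4 → no match
5 → no match
6 → match
7 → no match
8 → match
9 → no match
10 → no match

6, 8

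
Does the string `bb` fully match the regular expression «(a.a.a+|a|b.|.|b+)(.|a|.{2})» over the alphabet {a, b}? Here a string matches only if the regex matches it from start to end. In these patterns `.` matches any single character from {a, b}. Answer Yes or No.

Yes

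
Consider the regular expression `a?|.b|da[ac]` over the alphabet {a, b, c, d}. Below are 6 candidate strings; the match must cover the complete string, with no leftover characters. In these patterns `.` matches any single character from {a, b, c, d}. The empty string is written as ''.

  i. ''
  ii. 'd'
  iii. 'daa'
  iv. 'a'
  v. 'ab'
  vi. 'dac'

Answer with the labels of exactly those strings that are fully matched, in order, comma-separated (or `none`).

i → match
ii → no match
iii → match
iv → match
v → match
vi → match

i, iii, iv, v, vi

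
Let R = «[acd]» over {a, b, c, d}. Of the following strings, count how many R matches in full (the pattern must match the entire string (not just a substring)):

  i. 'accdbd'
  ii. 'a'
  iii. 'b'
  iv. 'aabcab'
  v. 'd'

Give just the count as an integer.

2

i → no match
ii → match
iii → no match
iv → no match
v → match
Total matched: 2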